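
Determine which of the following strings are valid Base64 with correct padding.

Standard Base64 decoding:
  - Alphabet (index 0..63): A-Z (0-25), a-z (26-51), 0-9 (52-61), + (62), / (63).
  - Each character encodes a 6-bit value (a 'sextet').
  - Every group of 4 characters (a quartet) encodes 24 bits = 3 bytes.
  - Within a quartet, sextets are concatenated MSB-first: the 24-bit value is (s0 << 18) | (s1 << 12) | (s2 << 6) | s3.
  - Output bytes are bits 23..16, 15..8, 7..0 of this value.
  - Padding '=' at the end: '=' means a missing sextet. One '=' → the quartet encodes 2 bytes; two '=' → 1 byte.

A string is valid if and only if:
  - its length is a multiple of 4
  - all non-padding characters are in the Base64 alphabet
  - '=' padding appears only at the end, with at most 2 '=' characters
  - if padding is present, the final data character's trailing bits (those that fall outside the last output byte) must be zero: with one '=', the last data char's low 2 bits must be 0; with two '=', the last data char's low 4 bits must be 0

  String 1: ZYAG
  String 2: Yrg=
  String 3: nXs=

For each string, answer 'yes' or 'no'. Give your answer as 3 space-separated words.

String 1: 'ZYAG' → valid
String 2: 'Yrg=' → valid
String 3: 'nXs=' → valid

Answer: yes yes yes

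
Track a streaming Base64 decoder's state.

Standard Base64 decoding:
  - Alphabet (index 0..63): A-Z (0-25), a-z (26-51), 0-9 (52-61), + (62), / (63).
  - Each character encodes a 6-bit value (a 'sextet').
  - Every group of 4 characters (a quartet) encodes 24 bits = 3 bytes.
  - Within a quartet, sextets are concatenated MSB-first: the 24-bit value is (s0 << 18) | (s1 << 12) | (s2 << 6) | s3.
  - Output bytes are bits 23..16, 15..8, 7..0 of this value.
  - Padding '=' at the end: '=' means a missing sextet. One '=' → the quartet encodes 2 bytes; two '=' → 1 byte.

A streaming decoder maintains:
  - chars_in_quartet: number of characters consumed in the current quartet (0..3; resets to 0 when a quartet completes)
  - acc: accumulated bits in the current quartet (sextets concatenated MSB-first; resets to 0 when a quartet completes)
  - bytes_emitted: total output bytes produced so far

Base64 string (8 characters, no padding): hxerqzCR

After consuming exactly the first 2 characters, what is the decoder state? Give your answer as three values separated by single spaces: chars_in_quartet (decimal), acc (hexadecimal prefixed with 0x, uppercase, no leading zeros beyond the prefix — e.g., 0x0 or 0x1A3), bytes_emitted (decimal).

After char 0 ('h'=33): chars_in_quartet=1 acc=0x21 bytes_emitted=0
After char 1 ('x'=49): chars_in_quartet=2 acc=0x871 bytes_emitted=0

Answer: 2 0x871 0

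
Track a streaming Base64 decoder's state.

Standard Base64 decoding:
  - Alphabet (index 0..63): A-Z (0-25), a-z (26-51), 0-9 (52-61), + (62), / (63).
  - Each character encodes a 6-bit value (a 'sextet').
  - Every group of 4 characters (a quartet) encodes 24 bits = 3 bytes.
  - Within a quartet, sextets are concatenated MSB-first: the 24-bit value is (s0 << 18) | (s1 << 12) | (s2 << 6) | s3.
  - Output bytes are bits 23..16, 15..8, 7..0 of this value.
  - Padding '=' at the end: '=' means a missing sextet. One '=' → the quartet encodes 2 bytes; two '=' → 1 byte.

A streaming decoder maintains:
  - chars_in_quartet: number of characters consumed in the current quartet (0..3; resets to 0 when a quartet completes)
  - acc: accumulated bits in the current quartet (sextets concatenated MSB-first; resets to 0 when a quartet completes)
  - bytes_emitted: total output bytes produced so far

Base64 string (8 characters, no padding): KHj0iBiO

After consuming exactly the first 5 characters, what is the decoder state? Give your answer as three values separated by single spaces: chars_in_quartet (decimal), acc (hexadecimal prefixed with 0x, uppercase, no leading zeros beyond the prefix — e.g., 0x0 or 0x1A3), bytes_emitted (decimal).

After char 0 ('K'=10): chars_in_quartet=1 acc=0xA bytes_emitted=0
After char 1 ('H'=7): chars_in_quartet=2 acc=0x287 bytes_emitted=0
After char 2 ('j'=35): chars_in_quartet=3 acc=0xA1E3 bytes_emitted=0
After char 3 ('0'=52): chars_in_quartet=4 acc=0x2878F4 -> emit 28 78 F4, reset; bytes_emitted=3
After char 4 ('i'=34): chars_in_quartet=1 acc=0x22 bytes_emitted=3

Answer: 1 0x22 3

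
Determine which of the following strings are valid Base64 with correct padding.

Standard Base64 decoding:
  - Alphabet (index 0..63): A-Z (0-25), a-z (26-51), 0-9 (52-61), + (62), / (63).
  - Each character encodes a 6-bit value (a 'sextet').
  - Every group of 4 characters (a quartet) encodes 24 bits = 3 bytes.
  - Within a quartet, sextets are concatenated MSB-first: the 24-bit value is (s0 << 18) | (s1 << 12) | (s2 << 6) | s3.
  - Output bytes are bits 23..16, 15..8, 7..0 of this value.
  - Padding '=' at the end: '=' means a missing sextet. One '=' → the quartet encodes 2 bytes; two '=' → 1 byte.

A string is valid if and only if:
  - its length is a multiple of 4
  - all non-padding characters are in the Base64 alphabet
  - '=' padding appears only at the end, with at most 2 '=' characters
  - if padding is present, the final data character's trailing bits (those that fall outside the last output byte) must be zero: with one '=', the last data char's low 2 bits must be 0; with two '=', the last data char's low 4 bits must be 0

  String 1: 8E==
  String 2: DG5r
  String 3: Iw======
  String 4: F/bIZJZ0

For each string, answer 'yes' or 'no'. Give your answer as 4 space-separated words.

String 1: '8E==' → invalid (bad trailing bits)
String 2: 'DG5r' → valid
String 3: 'Iw======' → invalid (6 pad chars (max 2))
String 4: 'F/bIZJZ0' → valid

Answer: no yes no yes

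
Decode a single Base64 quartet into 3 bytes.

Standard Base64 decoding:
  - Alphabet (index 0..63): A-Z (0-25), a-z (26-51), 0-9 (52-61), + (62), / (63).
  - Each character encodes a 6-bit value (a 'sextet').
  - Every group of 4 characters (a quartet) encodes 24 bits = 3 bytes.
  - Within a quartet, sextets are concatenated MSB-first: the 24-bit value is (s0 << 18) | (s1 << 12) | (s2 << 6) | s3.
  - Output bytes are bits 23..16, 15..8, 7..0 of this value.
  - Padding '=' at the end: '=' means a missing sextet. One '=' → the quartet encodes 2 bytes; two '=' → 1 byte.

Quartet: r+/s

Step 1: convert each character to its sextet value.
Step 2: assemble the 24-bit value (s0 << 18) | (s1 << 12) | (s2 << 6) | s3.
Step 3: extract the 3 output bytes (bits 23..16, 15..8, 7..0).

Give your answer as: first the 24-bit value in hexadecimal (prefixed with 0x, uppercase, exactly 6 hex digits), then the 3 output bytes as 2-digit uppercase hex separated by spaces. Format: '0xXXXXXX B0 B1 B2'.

Answer: 0xAFEFEC AF EF EC

Derivation:
Sextets: r=43, +=62, /=63, s=44
24-bit: (43<<18) | (62<<12) | (63<<6) | 44
      = 0xAC0000 | 0x03E000 | 0x000FC0 | 0x00002C
      = 0xAFEFEC
Bytes: (v>>16)&0xFF=AF, (v>>8)&0xFF=EF, v&0xFF=EC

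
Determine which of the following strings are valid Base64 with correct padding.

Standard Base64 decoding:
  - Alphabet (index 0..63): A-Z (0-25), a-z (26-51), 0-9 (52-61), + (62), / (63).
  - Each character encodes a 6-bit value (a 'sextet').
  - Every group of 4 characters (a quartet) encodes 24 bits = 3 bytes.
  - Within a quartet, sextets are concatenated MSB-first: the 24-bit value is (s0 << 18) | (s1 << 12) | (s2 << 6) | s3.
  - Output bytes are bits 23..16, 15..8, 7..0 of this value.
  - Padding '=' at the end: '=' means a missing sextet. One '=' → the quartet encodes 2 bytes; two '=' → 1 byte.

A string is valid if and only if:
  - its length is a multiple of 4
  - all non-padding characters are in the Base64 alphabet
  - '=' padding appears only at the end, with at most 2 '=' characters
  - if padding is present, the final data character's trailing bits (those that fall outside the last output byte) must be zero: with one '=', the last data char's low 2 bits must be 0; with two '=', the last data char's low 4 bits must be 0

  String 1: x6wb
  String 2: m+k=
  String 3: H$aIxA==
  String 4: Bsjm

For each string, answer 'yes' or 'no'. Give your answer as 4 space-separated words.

String 1: 'x6wb' → valid
String 2: 'm+k=' → valid
String 3: 'H$aIxA==' → invalid (bad char(s): ['$'])
String 4: 'Bsjm' → valid

Answer: yes yes no yes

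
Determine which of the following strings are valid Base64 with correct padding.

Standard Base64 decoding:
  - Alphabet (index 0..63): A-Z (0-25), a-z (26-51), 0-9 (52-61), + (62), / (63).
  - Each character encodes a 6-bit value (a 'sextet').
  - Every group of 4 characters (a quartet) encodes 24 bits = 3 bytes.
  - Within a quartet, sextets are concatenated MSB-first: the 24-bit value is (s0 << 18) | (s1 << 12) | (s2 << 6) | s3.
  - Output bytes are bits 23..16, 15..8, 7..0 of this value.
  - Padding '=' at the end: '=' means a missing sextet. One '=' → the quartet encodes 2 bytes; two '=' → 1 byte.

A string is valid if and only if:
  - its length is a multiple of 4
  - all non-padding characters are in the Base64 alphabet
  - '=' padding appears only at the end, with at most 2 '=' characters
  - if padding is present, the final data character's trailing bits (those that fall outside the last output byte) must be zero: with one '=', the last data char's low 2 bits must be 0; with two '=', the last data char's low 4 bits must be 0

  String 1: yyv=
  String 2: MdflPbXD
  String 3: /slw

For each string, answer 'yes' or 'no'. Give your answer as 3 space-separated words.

String 1: 'yyv=' → invalid (bad trailing bits)
String 2: 'MdflPbXD' → valid
String 3: '/slw' → valid

Answer: no yes yes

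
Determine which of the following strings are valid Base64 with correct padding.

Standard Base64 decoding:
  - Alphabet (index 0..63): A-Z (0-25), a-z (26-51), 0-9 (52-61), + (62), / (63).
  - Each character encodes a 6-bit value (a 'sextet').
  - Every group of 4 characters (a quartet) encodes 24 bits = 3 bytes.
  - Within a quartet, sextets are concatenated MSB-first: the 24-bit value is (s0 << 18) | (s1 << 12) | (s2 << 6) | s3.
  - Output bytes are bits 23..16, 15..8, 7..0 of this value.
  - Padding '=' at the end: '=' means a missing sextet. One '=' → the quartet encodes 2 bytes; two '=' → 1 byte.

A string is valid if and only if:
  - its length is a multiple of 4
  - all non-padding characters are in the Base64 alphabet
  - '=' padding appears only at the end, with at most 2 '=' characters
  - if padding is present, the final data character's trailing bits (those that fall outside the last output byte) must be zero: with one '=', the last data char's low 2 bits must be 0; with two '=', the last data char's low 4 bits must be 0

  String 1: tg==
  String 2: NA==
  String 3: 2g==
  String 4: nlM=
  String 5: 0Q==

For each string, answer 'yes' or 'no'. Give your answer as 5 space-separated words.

Answer: yes yes yes yes yes

Derivation:
String 1: 'tg==' → valid
String 2: 'NA==' → valid
String 3: '2g==' → valid
String 4: 'nlM=' → valid
String 5: '0Q==' → valid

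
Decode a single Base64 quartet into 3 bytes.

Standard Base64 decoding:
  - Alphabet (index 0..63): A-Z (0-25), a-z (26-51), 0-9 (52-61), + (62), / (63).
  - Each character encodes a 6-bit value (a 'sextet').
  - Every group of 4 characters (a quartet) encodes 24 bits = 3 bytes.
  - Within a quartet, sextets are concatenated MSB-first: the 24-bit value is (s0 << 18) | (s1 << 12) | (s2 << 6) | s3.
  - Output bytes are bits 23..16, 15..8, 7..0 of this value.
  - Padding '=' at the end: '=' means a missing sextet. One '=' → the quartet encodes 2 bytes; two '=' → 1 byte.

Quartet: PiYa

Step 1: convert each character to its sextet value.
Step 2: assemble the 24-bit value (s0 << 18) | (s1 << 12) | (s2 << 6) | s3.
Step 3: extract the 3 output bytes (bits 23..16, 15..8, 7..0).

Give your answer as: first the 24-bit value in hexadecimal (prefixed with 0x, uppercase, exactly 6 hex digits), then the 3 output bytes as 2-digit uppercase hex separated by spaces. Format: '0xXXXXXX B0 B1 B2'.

Sextets: P=15, i=34, Y=24, a=26
24-bit: (15<<18) | (34<<12) | (24<<6) | 26
      = 0x3C0000 | 0x022000 | 0x000600 | 0x00001A
      = 0x3E261A
Bytes: (v>>16)&0xFF=3E, (v>>8)&0xFF=26, v&0xFF=1A

Answer: 0x3E261A 3E 26 1A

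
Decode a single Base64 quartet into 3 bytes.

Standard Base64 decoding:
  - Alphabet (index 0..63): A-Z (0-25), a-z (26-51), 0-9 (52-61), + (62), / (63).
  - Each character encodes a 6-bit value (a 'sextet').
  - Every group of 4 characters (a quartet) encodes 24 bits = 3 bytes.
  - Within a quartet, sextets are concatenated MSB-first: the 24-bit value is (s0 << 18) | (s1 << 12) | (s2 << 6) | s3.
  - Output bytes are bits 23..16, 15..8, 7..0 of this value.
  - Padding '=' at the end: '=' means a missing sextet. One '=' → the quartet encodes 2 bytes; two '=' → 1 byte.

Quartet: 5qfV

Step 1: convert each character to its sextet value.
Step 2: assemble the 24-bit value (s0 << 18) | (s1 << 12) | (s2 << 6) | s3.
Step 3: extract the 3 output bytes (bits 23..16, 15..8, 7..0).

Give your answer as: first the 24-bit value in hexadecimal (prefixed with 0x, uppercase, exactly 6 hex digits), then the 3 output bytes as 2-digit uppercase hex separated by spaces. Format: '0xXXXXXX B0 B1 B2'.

Sextets: 5=57, q=42, f=31, V=21
24-bit: (57<<18) | (42<<12) | (31<<6) | 21
      = 0xE40000 | 0x02A000 | 0x0007C0 | 0x000015
      = 0xE6A7D5
Bytes: (v>>16)&0xFF=E6, (v>>8)&0xFF=A7, v&0xFF=D5

Answer: 0xE6A7D5 E6 A7 D5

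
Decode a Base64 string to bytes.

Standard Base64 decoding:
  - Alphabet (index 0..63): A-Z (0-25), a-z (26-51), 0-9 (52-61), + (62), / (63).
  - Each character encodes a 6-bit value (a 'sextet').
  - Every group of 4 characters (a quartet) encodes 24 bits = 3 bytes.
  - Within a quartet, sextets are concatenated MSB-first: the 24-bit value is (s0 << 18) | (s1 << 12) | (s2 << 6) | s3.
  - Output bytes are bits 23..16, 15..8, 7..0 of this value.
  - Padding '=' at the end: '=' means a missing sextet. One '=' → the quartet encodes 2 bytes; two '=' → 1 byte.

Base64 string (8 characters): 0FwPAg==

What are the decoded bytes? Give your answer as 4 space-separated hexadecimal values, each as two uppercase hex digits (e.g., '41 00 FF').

Answer: D0 5C 0F 02

Derivation:
After char 0 ('0'=52): chars_in_quartet=1 acc=0x34 bytes_emitted=0
After char 1 ('F'=5): chars_in_quartet=2 acc=0xD05 bytes_emitted=0
After char 2 ('w'=48): chars_in_quartet=3 acc=0x34170 bytes_emitted=0
After char 3 ('P'=15): chars_in_quartet=4 acc=0xD05C0F -> emit D0 5C 0F, reset; bytes_emitted=3
After char 4 ('A'=0): chars_in_quartet=1 acc=0x0 bytes_emitted=3
After char 5 ('g'=32): chars_in_quartet=2 acc=0x20 bytes_emitted=3
Padding '==': partial quartet acc=0x20 -> emit 02; bytes_emitted=4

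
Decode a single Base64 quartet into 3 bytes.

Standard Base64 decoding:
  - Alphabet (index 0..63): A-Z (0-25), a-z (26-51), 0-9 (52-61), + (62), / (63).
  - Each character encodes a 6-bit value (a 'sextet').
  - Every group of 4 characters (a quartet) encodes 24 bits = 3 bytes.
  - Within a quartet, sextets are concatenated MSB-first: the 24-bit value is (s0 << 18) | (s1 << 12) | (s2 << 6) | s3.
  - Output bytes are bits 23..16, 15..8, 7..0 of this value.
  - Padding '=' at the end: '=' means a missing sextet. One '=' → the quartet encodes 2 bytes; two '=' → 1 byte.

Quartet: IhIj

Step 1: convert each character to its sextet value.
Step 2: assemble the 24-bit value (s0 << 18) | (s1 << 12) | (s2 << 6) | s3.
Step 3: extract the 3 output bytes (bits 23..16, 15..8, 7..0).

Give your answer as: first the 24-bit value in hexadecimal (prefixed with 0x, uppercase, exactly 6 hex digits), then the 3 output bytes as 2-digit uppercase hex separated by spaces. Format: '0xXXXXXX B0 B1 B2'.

Answer: 0x221223 22 12 23

Derivation:
Sextets: I=8, h=33, I=8, j=35
24-bit: (8<<18) | (33<<12) | (8<<6) | 35
      = 0x200000 | 0x021000 | 0x000200 | 0x000023
      = 0x221223
Bytes: (v>>16)&0xFF=22, (v>>8)&0xFF=12, v&0xFF=23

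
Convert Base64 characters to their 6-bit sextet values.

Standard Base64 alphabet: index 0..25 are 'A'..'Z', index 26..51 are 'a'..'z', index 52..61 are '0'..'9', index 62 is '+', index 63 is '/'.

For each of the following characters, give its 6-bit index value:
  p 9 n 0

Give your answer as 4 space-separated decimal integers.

'p': a..z range, 26 + ord('p') − ord('a') = 41
'9': 0..9 range, 52 + ord('9') − ord('0') = 61
'n': a..z range, 26 + ord('n') − ord('a') = 39
'0': 0..9 range, 52 + ord('0') − ord('0') = 52

Answer: 41 61 39 52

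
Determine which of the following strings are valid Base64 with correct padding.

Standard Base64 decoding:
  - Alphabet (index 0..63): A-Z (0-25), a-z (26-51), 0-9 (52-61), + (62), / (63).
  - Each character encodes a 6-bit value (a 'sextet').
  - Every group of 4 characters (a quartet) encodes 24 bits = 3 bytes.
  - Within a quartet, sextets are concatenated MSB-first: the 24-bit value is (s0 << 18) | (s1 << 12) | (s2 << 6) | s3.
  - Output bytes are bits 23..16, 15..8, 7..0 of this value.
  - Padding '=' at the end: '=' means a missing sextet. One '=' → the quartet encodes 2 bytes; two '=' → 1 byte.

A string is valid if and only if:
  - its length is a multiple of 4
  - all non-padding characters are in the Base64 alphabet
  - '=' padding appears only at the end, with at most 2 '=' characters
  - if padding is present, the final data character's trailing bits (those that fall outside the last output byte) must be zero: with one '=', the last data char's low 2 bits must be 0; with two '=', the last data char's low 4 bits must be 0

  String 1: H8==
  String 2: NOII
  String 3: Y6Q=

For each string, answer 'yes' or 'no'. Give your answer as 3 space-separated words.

Answer: no yes yes

Derivation:
String 1: 'H8==' → invalid (bad trailing bits)
String 2: 'NOII' → valid
String 3: 'Y6Q=' → valid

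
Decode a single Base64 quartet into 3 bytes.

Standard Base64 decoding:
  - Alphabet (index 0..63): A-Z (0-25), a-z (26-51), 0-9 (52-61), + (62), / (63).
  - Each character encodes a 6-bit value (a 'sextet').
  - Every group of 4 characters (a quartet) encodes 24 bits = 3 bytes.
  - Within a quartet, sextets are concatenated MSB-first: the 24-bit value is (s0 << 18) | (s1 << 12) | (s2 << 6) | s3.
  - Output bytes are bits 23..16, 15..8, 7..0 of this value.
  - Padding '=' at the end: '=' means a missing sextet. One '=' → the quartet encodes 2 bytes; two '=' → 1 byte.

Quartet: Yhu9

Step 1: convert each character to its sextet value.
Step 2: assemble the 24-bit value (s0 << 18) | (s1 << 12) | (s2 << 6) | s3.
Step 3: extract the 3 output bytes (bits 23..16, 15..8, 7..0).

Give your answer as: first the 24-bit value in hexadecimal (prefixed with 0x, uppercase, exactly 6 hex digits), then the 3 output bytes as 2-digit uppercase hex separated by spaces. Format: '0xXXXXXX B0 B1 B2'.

Answer: 0x621BBD 62 1B BD

Derivation:
Sextets: Y=24, h=33, u=46, 9=61
24-bit: (24<<18) | (33<<12) | (46<<6) | 61
      = 0x600000 | 0x021000 | 0x000B80 | 0x00003D
      = 0x621BBD
Bytes: (v>>16)&0xFF=62, (v>>8)&0xFF=1B, v&0xFF=BD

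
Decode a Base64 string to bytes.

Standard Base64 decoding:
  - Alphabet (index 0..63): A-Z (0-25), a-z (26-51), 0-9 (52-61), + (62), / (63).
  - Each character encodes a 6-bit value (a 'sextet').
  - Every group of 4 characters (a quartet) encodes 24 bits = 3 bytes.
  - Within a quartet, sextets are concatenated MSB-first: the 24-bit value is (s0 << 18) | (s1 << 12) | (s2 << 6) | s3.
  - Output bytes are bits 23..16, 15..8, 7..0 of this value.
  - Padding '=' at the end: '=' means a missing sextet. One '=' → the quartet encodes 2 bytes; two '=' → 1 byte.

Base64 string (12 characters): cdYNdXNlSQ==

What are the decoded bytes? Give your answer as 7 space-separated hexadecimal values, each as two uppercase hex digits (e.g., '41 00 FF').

After char 0 ('c'=28): chars_in_quartet=1 acc=0x1C bytes_emitted=0
After char 1 ('d'=29): chars_in_quartet=2 acc=0x71D bytes_emitted=0
After char 2 ('Y'=24): chars_in_quartet=3 acc=0x1C758 bytes_emitted=0
After char 3 ('N'=13): chars_in_quartet=4 acc=0x71D60D -> emit 71 D6 0D, reset; bytes_emitted=3
After char 4 ('d'=29): chars_in_quartet=1 acc=0x1D bytes_emitted=3
After char 5 ('X'=23): chars_in_quartet=2 acc=0x757 bytes_emitted=3
After char 6 ('N'=13): chars_in_quartet=3 acc=0x1D5CD bytes_emitted=3
After char 7 ('l'=37): chars_in_quartet=4 acc=0x757365 -> emit 75 73 65, reset; bytes_emitted=6
After char 8 ('S'=18): chars_in_quartet=1 acc=0x12 bytes_emitted=6
After char 9 ('Q'=16): chars_in_quartet=2 acc=0x490 bytes_emitted=6
Padding '==': partial quartet acc=0x490 -> emit 49; bytes_emitted=7

Answer: 71 D6 0D 75 73 65 49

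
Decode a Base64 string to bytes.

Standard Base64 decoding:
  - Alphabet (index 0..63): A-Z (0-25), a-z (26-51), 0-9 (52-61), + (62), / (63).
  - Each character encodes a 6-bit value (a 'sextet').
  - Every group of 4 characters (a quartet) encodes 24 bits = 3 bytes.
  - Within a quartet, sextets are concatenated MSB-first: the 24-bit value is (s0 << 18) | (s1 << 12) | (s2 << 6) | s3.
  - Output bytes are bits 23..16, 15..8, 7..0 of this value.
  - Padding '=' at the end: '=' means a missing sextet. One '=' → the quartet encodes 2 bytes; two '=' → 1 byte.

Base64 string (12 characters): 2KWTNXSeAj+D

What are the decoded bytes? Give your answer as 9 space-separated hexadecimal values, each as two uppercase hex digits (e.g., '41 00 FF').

After char 0 ('2'=54): chars_in_quartet=1 acc=0x36 bytes_emitted=0
After char 1 ('K'=10): chars_in_quartet=2 acc=0xD8A bytes_emitted=0
After char 2 ('W'=22): chars_in_quartet=3 acc=0x36296 bytes_emitted=0
After char 3 ('T'=19): chars_in_quartet=4 acc=0xD8A593 -> emit D8 A5 93, reset; bytes_emitted=3
After char 4 ('N'=13): chars_in_quartet=1 acc=0xD bytes_emitted=3
After char 5 ('X'=23): chars_in_quartet=2 acc=0x357 bytes_emitted=3
After char 6 ('S'=18): chars_in_quartet=3 acc=0xD5D2 bytes_emitted=3
After char 7 ('e'=30): chars_in_quartet=4 acc=0x35749E -> emit 35 74 9E, reset; bytes_emitted=6
After char 8 ('A'=0): chars_in_quartet=1 acc=0x0 bytes_emitted=6
After char 9 ('j'=35): chars_in_quartet=2 acc=0x23 bytes_emitted=6
After char 10 ('+'=62): chars_in_quartet=3 acc=0x8FE bytes_emitted=6
After char 11 ('D'=3): chars_in_quartet=4 acc=0x23F83 -> emit 02 3F 83, reset; bytes_emitted=9

Answer: D8 A5 93 35 74 9E 02 3F 83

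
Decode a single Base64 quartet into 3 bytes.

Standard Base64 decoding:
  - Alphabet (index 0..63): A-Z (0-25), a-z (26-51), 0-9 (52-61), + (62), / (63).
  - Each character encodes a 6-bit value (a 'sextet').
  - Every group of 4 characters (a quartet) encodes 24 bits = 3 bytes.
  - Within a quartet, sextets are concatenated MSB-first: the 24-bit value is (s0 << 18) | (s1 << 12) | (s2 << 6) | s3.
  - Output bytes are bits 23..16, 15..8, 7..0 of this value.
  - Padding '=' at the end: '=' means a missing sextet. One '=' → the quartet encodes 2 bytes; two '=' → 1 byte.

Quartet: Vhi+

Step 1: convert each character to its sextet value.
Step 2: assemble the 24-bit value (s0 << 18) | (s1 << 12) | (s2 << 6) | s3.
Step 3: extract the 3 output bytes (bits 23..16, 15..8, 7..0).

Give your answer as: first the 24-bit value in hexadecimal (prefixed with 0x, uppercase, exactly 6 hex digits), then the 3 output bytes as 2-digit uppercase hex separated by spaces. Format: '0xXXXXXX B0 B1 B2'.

Sextets: V=21, h=33, i=34, +=62
24-bit: (21<<18) | (33<<12) | (34<<6) | 62
      = 0x540000 | 0x021000 | 0x000880 | 0x00003E
      = 0x5618BE
Bytes: (v>>16)&0xFF=56, (v>>8)&0xFF=18, v&0xFF=BE

Answer: 0x5618BE 56 18 BE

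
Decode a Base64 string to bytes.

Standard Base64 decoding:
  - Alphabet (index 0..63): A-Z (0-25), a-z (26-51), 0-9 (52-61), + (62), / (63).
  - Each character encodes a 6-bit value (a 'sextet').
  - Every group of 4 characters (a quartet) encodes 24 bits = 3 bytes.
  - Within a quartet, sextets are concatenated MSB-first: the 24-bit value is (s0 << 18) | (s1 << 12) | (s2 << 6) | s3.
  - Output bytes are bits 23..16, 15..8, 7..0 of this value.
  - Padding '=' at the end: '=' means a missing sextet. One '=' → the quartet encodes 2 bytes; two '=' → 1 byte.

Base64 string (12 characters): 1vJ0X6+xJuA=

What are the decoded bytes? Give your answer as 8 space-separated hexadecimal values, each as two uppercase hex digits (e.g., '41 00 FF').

After char 0 ('1'=53): chars_in_quartet=1 acc=0x35 bytes_emitted=0
After char 1 ('v'=47): chars_in_quartet=2 acc=0xD6F bytes_emitted=0
After char 2 ('J'=9): chars_in_quartet=3 acc=0x35BC9 bytes_emitted=0
After char 3 ('0'=52): chars_in_quartet=4 acc=0xD6F274 -> emit D6 F2 74, reset; bytes_emitted=3
After char 4 ('X'=23): chars_in_quartet=1 acc=0x17 bytes_emitted=3
After char 5 ('6'=58): chars_in_quartet=2 acc=0x5FA bytes_emitted=3
After char 6 ('+'=62): chars_in_quartet=3 acc=0x17EBE bytes_emitted=3
After char 7 ('x'=49): chars_in_quartet=4 acc=0x5FAFB1 -> emit 5F AF B1, reset; bytes_emitted=6
After char 8 ('J'=9): chars_in_quartet=1 acc=0x9 bytes_emitted=6
After char 9 ('u'=46): chars_in_quartet=2 acc=0x26E bytes_emitted=6
After char 10 ('A'=0): chars_in_quartet=3 acc=0x9B80 bytes_emitted=6
Padding '=': partial quartet acc=0x9B80 -> emit 26 E0; bytes_emitted=8

Answer: D6 F2 74 5F AF B1 26 E0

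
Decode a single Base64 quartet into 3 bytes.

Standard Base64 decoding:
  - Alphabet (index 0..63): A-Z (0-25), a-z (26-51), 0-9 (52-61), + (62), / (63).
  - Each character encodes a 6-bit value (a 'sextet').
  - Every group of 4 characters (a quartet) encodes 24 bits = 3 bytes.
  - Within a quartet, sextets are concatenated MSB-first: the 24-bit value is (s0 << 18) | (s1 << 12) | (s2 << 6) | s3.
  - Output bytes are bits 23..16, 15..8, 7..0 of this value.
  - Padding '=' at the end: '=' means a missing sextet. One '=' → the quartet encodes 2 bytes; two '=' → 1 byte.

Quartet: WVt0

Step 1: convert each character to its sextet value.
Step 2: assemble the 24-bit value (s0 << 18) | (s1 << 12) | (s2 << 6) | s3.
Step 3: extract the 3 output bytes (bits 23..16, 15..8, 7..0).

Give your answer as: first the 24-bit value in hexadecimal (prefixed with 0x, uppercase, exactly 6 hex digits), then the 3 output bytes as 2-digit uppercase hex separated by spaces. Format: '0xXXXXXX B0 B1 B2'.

Answer: 0x595B74 59 5B 74

Derivation:
Sextets: W=22, V=21, t=45, 0=52
24-bit: (22<<18) | (21<<12) | (45<<6) | 52
      = 0x580000 | 0x015000 | 0x000B40 | 0x000034
      = 0x595B74
Bytes: (v>>16)&0xFF=59, (v>>8)&0xFF=5B, v&0xFF=74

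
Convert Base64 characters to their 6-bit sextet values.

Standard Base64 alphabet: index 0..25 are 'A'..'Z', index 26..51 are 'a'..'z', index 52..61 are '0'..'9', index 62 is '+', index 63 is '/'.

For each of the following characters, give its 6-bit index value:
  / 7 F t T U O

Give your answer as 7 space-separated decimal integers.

'/': index 63
'7': 0..9 range, 52 + ord('7') − ord('0') = 59
'F': A..Z range, ord('F') − ord('A') = 5
't': a..z range, 26 + ord('t') − ord('a') = 45
'T': A..Z range, ord('T') − ord('A') = 19
'U': A..Z range, ord('U') − ord('A') = 20
'O': A..Z range, ord('O') − ord('A') = 14

Answer: 63 59 5 45 19 20 14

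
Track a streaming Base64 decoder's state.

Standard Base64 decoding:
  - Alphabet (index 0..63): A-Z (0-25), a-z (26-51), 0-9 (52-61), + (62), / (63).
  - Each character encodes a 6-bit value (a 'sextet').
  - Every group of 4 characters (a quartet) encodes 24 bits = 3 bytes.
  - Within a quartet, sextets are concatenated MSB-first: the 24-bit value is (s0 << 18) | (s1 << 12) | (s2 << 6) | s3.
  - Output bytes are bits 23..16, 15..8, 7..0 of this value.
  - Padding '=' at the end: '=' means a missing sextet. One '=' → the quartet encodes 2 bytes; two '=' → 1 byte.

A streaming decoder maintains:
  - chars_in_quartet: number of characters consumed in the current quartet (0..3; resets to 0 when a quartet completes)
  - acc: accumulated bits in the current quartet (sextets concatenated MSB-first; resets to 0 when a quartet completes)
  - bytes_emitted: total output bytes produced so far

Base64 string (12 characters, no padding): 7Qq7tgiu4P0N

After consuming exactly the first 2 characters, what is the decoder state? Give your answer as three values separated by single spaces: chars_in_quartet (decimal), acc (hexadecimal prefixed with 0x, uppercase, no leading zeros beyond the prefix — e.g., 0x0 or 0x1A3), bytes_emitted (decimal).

After char 0 ('7'=59): chars_in_quartet=1 acc=0x3B bytes_emitted=0
After char 1 ('Q'=16): chars_in_quartet=2 acc=0xED0 bytes_emitted=0

Answer: 2 0xED0 0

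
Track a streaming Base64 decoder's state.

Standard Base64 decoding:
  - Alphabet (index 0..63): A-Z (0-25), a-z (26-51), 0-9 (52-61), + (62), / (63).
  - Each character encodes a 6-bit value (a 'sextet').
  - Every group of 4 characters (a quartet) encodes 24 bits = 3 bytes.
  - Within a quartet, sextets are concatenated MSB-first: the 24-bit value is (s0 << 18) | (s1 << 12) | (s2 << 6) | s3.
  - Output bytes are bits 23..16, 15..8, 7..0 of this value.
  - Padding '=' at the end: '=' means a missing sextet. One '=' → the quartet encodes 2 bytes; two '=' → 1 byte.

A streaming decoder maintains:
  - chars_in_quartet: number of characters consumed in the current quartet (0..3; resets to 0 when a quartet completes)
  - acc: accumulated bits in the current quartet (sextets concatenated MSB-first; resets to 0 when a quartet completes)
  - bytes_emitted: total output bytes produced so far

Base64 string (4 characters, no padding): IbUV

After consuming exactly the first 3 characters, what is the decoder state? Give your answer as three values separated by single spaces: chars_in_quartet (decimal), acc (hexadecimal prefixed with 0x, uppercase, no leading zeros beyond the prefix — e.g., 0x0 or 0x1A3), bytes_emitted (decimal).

After char 0 ('I'=8): chars_in_quartet=1 acc=0x8 bytes_emitted=0
After char 1 ('b'=27): chars_in_quartet=2 acc=0x21B bytes_emitted=0
After char 2 ('U'=20): chars_in_quartet=3 acc=0x86D4 bytes_emitted=0

Answer: 3 0x86D4 0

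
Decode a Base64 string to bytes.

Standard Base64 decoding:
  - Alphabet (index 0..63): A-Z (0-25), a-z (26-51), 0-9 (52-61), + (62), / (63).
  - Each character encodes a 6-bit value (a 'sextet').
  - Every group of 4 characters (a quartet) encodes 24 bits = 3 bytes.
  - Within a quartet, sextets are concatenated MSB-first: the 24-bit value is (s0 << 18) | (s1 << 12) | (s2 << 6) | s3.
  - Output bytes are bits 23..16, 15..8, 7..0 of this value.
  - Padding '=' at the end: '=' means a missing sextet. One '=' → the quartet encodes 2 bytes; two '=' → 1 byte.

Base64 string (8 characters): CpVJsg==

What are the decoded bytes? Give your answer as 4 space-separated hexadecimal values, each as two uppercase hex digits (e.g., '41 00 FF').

Answer: 0A 95 49 B2

Derivation:
After char 0 ('C'=2): chars_in_quartet=1 acc=0x2 bytes_emitted=0
After char 1 ('p'=41): chars_in_quartet=2 acc=0xA9 bytes_emitted=0
After char 2 ('V'=21): chars_in_quartet=3 acc=0x2A55 bytes_emitted=0
After char 3 ('J'=9): chars_in_quartet=4 acc=0xA9549 -> emit 0A 95 49, reset; bytes_emitted=3
After char 4 ('s'=44): chars_in_quartet=1 acc=0x2C bytes_emitted=3
After char 5 ('g'=32): chars_in_quartet=2 acc=0xB20 bytes_emitted=3
Padding '==': partial quartet acc=0xB20 -> emit B2; bytes_emitted=4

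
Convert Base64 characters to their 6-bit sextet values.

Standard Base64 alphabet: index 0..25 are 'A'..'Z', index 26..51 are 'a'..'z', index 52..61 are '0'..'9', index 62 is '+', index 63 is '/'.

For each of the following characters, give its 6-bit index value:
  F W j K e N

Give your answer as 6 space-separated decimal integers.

'F': A..Z range, ord('F') − ord('A') = 5
'W': A..Z range, ord('W') − ord('A') = 22
'j': a..z range, 26 + ord('j') − ord('a') = 35
'K': A..Z range, ord('K') − ord('A') = 10
'e': a..z range, 26 + ord('e') − ord('a') = 30
'N': A..Z range, ord('N') − ord('A') = 13

Answer: 5 22 35 10 30 13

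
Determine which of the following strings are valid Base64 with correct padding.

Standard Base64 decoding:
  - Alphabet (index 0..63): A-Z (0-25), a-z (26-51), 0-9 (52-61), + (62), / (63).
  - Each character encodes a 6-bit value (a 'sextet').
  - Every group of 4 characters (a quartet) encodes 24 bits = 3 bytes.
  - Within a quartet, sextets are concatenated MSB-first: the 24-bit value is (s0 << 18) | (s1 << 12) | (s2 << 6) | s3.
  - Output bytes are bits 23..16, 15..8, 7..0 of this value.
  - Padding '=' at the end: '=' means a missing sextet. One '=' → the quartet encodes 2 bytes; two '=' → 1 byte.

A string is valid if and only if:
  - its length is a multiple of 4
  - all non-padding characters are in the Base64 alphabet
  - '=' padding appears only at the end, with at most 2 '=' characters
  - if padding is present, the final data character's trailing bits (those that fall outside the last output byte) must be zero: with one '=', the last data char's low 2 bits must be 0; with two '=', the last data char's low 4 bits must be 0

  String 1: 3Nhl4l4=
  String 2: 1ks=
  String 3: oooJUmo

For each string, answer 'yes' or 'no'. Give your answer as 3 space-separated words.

String 1: '3Nhl4l4=' → valid
String 2: '1ks=' → valid
String 3: 'oooJUmo' → invalid (len=7 not mult of 4)

Answer: yes yes no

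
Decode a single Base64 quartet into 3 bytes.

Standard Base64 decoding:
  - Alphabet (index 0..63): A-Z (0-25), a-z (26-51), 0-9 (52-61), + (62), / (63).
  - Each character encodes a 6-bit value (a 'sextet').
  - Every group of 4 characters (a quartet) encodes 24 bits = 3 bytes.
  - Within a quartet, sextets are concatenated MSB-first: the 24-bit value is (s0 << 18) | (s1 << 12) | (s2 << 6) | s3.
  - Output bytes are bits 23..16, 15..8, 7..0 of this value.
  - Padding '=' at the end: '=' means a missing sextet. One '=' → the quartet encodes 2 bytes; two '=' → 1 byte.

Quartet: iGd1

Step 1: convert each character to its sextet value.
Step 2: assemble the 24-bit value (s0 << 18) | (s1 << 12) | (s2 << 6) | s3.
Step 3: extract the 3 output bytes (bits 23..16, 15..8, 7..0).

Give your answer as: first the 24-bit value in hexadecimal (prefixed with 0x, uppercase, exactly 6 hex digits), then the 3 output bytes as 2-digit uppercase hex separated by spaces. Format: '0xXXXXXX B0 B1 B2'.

Sextets: i=34, G=6, d=29, 1=53
24-bit: (34<<18) | (6<<12) | (29<<6) | 53
      = 0x880000 | 0x006000 | 0x000740 | 0x000035
      = 0x886775
Bytes: (v>>16)&0xFF=88, (v>>8)&0xFF=67, v&0xFF=75

Answer: 0x886775 88 67 75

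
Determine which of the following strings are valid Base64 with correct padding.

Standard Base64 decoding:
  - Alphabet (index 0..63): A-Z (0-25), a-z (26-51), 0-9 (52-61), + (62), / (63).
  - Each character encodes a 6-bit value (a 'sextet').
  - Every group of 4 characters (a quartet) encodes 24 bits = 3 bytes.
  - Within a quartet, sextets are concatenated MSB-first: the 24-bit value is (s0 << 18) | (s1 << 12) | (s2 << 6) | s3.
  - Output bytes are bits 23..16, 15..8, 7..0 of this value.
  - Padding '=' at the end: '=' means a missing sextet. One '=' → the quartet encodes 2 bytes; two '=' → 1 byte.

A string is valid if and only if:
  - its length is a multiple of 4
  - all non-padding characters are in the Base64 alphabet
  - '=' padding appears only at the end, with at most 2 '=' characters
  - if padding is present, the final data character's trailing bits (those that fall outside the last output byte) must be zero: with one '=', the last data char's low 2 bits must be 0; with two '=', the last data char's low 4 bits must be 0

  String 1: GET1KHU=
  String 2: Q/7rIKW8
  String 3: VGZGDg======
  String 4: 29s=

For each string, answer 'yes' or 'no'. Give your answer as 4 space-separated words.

Answer: yes yes no yes

Derivation:
String 1: 'GET1KHU=' → valid
String 2: 'Q/7rIKW8' → valid
String 3: 'VGZGDg======' → invalid (6 pad chars (max 2))
String 4: '29s=' → valid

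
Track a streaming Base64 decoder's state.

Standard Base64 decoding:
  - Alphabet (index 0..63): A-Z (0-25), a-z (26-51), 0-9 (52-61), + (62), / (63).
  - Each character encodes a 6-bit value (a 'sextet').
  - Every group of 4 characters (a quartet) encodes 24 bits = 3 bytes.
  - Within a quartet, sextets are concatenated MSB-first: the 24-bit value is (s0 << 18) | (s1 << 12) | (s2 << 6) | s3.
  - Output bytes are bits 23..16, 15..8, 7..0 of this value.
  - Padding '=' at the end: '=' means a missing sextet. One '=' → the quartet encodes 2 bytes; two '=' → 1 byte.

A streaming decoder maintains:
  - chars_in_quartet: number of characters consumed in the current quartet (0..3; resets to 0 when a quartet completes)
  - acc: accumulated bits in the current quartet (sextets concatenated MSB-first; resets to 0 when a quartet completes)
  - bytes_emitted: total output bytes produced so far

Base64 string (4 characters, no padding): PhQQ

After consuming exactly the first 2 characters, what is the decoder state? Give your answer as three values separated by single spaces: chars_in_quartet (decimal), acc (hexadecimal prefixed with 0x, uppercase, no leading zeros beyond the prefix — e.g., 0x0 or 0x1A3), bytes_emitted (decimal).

After char 0 ('P'=15): chars_in_quartet=1 acc=0xF bytes_emitted=0
After char 1 ('h'=33): chars_in_quartet=2 acc=0x3E1 bytes_emitted=0

Answer: 2 0x3E1 0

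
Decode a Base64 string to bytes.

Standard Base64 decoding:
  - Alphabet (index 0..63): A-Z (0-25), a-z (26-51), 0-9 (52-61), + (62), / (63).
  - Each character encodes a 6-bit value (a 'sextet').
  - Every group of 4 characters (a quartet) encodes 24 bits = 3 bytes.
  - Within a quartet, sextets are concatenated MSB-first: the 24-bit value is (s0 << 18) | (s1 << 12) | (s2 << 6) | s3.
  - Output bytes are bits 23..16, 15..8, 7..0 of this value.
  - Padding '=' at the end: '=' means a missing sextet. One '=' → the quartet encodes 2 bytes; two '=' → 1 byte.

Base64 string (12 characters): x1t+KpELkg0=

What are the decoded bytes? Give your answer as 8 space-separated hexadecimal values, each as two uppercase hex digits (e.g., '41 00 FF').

Answer: C7 5B 7E 2A 91 0B 92 0D

Derivation:
After char 0 ('x'=49): chars_in_quartet=1 acc=0x31 bytes_emitted=0
After char 1 ('1'=53): chars_in_quartet=2 acc=0xC75 bytes_emitted=0
After char 2 ('t'=45): chars_in_quartet=3 acc=0x31D6D bytes_emitted=0
After char 3 ('+'=62): chars_in_quartet=4 acc=0xC75B7E -> emit C7 5B 7E, reset; bytes_emitted=3
After char 4 ('K'=10): chars_in_quartet=1 acc=0xA bytes_emitted=3
After char 5 ('p'=41): chars_in_quartet=2 acc=0x2A9 bytes_emitted=3
After char 6 ('E'=4): chars_in_quartet=3 acc=0xAA44 bytes_emitted=3
After char 7 ('L'=11): chars_in_quartet=4 acc=0x2A910B -> emit 2A 91 0B, reset; bytes_emitted=6
After char 8 ('k'=36): chars_in_quartet=1 acc=0x24 bytes_emitted=6
After char 9 ('g'=32): chars_in_quartet=2 acc=0x920 bytes_emitted=6
After char 10 ('0'=52): chars_in_quartet=3 acc=0x24834 bytes_emitted=6
Padding '=': partial quartet acc=0x24834 -> emit 92 0D; bytes_emitted=8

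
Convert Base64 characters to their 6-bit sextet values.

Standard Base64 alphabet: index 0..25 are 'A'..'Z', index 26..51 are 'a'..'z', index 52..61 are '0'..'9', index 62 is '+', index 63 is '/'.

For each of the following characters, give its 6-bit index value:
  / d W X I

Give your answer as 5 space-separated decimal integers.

'/': index 63
'd': a..z range, 26 + ord('d') − ord('a') = 29
'W': A..Z range, ord('W') − ord('A') = 22
'X': A..Z range, ord('X') − ord('A') = 23
'I': A..Z range, ord('I') − ord('A') = 8

Answer: 63 29 22 23 8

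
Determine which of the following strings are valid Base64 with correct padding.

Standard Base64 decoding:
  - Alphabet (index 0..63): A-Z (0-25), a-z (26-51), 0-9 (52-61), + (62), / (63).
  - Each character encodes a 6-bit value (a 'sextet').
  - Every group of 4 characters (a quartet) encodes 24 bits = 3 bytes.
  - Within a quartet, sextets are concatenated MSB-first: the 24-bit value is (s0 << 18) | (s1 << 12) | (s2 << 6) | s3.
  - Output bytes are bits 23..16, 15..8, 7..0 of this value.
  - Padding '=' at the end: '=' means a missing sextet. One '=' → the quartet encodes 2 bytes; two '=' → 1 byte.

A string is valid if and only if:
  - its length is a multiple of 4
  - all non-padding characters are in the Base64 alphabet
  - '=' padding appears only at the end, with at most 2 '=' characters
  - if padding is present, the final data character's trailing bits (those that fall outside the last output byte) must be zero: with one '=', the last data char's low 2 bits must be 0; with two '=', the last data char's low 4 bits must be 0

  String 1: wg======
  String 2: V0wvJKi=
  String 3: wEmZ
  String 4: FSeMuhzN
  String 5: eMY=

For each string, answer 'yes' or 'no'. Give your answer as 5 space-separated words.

String 1: 'wg======' → invalid (6 pad chars (max 2))
String 2: 'V0wvJKi=' → invalid (bad trailing bits)
String 3: 'wEmZ' → valid
String 4: 'FSeMuhzN' → valid
String 5: 'eMY=' → valid

Answer: no no yes yes yes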